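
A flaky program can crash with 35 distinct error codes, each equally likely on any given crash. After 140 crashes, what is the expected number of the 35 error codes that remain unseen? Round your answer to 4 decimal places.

For each error code, P(unseen after 140) = (34/35)^140 = 0.01728.
By linearity of expectation, E[unseen] = 35·(34/35)^140 = 0.60477.

0.6048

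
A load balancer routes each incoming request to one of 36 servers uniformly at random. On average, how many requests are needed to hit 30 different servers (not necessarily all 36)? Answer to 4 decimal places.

Going from k to k+1 distinct takes a geometric number of requests with mean 36/(36-k).
Sum over k = 0,...,29: E = 36/36 + 36/35 + 36/34 + ... + 36/8 + 36/7 = 62.08413.

62.0841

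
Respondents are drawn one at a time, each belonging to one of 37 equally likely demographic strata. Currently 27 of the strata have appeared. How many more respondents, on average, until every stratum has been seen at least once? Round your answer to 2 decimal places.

With k distinct strata already seen, the next new one takes an expected 37/(37-k) respondents.
Sum over k = 27,...,36: E = 37/10 + 37/9 + 37/8 + ... + 37/2 + 37/1 = 108.372.

108.37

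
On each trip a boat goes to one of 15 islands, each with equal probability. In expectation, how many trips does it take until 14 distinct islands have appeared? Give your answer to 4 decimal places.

Going from k to k+1 distinct takes a geometric number of trips with mean 15/(15-k).
Sum over k = 0,...,13: E = 15/15 + 15/14 + 15/13 + ... + 15/3 + 15/2 = 34.77343.

34.7734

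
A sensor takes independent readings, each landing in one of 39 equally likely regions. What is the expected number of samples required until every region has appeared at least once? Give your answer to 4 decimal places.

165.8882

The wait to go from k to k+1 distinct regions is geometric with mean 39/(39-k).
E[T] = 39/39 + 39/38 + 39/37 + ... + 39/2 + 39/1 = 39·H_{39}.
H_{39} = 4.25354, so E[T] = 165.88818.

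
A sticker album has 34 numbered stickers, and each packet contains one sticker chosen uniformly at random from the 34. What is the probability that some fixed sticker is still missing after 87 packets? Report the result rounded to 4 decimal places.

0.0745

On each packet the fixed sticker fails to appear with probability 33/34.
P(still missing after 87) = (33/34)^87 = 0.07448.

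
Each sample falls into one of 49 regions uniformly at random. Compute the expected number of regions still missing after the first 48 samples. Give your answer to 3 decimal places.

For each region, P(unseen after 48) = (48/49)^48 = 0.3717.
By linearity of expectation, E[unseen] = 49·(48/49)^48 = 18.2123.

18.212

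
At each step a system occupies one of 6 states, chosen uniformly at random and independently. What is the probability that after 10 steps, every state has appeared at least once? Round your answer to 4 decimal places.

0.2718

By inclusion–exclusion over which states are missing,
P(all seen) = Σ_{j=0}^{6} (-1)^j C(6,j)((6-j)/6)^10
= 1.00000 - 0.96903 + 0.26012 - 0.01953 + 0.00025 - 0.00000 + 0.00000
= 0.27181.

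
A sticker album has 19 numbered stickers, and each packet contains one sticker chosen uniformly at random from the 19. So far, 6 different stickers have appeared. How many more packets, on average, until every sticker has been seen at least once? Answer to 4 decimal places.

The wait to go from k to k+1 distinct stickers is geometric with mean 19/(19-k).
Sum over k = 6,...,18: E = 19/13 + 19/12 + 19/11 + ... + 19/2 + 19/1 = 60.42254.

60.4225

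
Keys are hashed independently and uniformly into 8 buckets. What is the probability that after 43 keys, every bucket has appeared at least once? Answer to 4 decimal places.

By inclusion–exclusion over which buckets are missing,
P(all seen) = Σ_{j=0}^{8} (-1)^j C(8,j)((8-j)/8)^43
= 1.00000 - 0.02567 + 0.00012 - 0.00000 + 0.00000 - 0.00000 + 0.00000 - 0.00000 + 0.00000
= 0.97445.

0.9744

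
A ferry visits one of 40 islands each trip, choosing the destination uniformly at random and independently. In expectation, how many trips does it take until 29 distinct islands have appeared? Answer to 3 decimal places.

Going from k to k+1 distinct takes a geometric number of trips with mean 40/(40-k).
Sum over k = 0,...,28: E = 40/40 + 40/39 + 40/38 + ... + 40/13 + 40/12 = 50.3466.

50.347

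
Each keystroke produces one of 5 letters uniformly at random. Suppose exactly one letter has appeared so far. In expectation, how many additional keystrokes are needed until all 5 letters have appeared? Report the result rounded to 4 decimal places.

With k distinct letters already seen, the next new one takes an expected 5/(5-k) keystrokes.
Sum over k = 1,...,4: E = 5/4 + 5/3 + 5/2 + 5/1 = 10.41667.

10.4167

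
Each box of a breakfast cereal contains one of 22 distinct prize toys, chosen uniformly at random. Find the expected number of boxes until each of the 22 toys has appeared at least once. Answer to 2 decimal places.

The wait to go from k to k+1 distinct toys is geometric with mean 22/(22-k).
E[T] = 22/22 + 22/21 + 22/20 + ... + 22/2 + 22/1 = 22·H_{22}.
H_{22} = 3.691, so E[T] = 81.198.

81.20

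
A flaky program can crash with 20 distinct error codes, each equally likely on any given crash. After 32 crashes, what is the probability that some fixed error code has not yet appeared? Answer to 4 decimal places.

On each crash the fixed error code fails to appear with probability 19/20.
P(still missing after 32) = (19/20)^32 = 0.19371.

0.1937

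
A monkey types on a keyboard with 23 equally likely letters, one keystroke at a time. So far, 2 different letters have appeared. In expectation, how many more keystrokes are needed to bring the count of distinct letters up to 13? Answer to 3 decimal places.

The wait to go from k to k+1 distinct letters is geometric with mean 23/(23-k).
Sum over k = 2,...,12: E = 23/21 + 23/20 + 23/19 + ... + 23/12 + 23/11 = 16.4770.

16.477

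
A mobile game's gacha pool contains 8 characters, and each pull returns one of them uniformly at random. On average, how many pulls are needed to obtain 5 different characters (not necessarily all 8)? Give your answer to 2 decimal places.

With k distinct characters already seen, the next new one arrives after an expected 8/(8-k) pulls.
Sum over k = 0,...,4: E = 8/8 + 8/7 + 8/6 + 8/5 + 8/4 = 7.076.

7.08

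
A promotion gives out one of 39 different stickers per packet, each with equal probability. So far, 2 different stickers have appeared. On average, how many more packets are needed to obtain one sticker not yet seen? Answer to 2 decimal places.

1.05

The number of packets until the next new sticker is geometric with success probability 37/39, so its mean is 39/37.
E = 39/37 = 1.054.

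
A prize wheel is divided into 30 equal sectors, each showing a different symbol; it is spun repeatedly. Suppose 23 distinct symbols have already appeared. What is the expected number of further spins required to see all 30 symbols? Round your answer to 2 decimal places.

From k distinct to k+1 distinct takes on average 30/(30-k) spins.
Sum over k = 23,...,29: E = 30/7 + 30/6 + 30/5 + ... + 30/2 + 30/1 = 77.786.

77.79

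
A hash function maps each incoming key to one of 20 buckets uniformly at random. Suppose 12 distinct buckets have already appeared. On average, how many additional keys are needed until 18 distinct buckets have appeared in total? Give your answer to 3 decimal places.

From k distinct to k+1 distinct takes on average 20/(20-k) keys.
Sum over k = 12,...,17: E = 20/8 + 20/7 + 20/6 + 20/5 + 20/4 + 20/3 = 24.3571.

24.357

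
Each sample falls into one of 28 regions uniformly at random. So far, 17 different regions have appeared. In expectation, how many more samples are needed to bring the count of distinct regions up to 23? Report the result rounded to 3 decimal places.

From k distinct to k+1 distinct takes on average 28/(28-k) samples.
Sum over k = 17,...,22: E = 28/11 + 28/10 + 28/9 + 28/8 + 28/7 + 28/6 = 20.6232.

20.623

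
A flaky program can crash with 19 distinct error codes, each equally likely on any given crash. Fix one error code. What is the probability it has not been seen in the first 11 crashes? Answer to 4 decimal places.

0.5517

Each crash misses the fixed error code with probability (19-1)/19 = 18/19, independently.
P(still missing after 11) = (18/19)^11 = 0.55171.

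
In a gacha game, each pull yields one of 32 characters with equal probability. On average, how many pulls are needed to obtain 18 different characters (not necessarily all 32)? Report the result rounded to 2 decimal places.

25.82

Going from k to k+1 distinct takes a geometric number of pulls with mean 32/(32-k).
Sum over k = 0,...,17: E = 32/32 + 32/31 + 32/30 + ... + 32/16 + 32/15 = 25.822.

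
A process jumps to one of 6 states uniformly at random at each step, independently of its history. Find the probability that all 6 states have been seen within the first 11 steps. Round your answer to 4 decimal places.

By inclusion–exclusion over which states are missing,
P(all seen) = Σ_{j=0}^{6} (-1)^j C(6,j)((6-j)/6)^11
= 1.00000 - 0.80753 + 0.17342 - 0.00977 + 0.00008 - 0.00000 + 0.00000
= 0.35621.

0.3562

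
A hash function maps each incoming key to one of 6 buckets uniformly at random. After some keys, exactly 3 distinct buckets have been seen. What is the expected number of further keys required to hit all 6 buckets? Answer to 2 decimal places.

With k distinct buckets already seen, the next new one takes an expected 6/(6-k) keys.
Sum over k = 3,...,5: E = 6/3 + 6/2 + 6/1 = 11.000.

11.00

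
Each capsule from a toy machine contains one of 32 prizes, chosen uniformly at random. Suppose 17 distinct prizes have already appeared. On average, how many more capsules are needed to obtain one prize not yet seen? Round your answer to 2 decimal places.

Each capsule yields a new prize with probability (32-17)/32 = 15/32, so the wait is geometric with mean 32/15.
E = 32/15 = 2.133.

2.13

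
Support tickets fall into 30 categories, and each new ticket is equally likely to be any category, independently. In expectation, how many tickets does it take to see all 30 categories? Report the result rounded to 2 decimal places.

119.85

After k distinct categories have appeared, the next ticket gives a new one with probability (30-k)/30, so the expected wait for the (k+1)-th is 30/(30-k).
E[T] = 30/30 + 30/29 + 30/28 + ... + 30/2 + 30/1 = 30·H_{30}.
H_{30} = 3.995, so E[T] = 119.850.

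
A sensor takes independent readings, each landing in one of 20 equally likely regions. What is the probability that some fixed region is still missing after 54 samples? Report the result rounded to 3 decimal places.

0.063

Each sample misses the fixed region with probability (20-1)/20 = 19/20, independently.
P(still missing after 54) = (19/20)^54 = 0.0627.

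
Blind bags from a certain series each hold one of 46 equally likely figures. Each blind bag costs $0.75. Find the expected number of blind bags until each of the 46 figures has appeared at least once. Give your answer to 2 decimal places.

The wait to go from k to k+1 distinct figures is geometric with mean 46/(46-k).
E[T] = 46/46 + 46/45 + 46/44 + ... + 46/2 + 46/1 = 46·H_{46}.
H_{46} = 4.417, so E[T] = 203.168.

203.17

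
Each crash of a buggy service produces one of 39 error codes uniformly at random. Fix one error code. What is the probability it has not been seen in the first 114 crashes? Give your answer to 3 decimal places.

0.052

Each crash misses the fixed error code with probability (39-1)/39 = 38/39, independently.
P(still missing after 114) = (38/39)^114 = 0.0518.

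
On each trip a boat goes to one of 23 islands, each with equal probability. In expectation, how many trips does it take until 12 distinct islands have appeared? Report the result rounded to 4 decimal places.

With k distinct islands already seen, the next new one arrives after an expected 23/(23-k) trips.
Sum over k = 0,...,11: E = 23/23 + 23/22 + 23/21 + ... + 23/13 + 23/12 = 16.43153.

16.4315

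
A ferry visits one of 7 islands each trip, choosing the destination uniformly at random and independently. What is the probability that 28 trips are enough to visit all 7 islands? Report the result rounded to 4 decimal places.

0.9082

Let A_i be the event that island i is missing after 28 trips. By inclusion–exclusion on the A_i,
P(all seen) = Σ_{j=0}^{7} (-1)^j C(7,j)((7-j)/7)^28
= 1.00000 - 0.09345 + 0.00170 - 0.00001 + 0.00000 - 0.00000 + 0.00000 - 0.00000
= 0.90824.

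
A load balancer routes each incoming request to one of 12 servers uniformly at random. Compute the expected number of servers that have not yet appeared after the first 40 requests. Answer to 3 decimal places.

For each server, P(unseen after 40) = (11/12)^40 = 0.0308.
By linearity of expectation, E[unseen] = 12·(11/12)^40 = 0.3695.

0.370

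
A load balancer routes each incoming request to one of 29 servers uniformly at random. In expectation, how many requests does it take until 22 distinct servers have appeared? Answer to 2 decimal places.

With k distinct servers already seen, the next new one arrives after an expected 29/(29-k) requests.
Sum over k = 0,...,21: E = 29/29 + 29/28 + 29/27 + ... + 29/9 + 29/8 = 39.695.

39.70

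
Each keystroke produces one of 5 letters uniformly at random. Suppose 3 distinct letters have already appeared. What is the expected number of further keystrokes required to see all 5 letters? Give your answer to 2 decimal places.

From k distinct to k+1 distinct takes on average 5/(5-k) keystrokes.
Sum over k = 3,...,4: E = 5/2 + 5/1 = 7.500.

7.50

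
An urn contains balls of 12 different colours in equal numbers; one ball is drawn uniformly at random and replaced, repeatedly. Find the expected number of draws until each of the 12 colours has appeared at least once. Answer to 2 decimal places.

The wait to go from k to k+1 distinct colours is geometric with mean 12/(12-k).
E[T] = 12/12 + 12/11 + 12/10 + ... + 12/2 + 12/1 = 12·H_{12}.
H_{12} = 3.103, so E[T] = 37.239.

37.24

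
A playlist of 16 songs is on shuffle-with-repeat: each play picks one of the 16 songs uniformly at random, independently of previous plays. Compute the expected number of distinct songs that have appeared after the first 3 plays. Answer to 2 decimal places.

2.82

For each song, P(seen in 3 plays) = 1 - (15/16)^3 = 0.176.
By linearity of expectation, E[distinct seen] = 16·(1 - (15/16)^3) = 2.816.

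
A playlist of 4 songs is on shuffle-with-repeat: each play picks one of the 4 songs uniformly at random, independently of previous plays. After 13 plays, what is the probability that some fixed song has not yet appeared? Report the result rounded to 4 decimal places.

0.0238

On each play the fixed song fails to appear with probability 3/4.
P(still missing after 13) = (3/4)^13 = 0.02376.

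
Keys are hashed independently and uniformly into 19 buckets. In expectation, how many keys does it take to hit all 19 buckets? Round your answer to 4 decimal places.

The wait to go from k to k+1 distinct buckets is geometric with mean 19/(19-k).
E[T] = 19/19 + 19/18 + 19/17 + ... + 19/2 + 19/1 = 19·H_{19}.
H_{19} = 3.54774, so E[T] = 67.40705.

67.4071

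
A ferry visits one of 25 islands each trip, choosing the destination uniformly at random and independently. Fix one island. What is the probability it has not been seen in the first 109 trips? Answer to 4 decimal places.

0.0117

Each trip misses the fixed island with probability (25-1)/25 = 24/25, independently.
P(still missing after 109) = (24/25)^109 = 0.01168.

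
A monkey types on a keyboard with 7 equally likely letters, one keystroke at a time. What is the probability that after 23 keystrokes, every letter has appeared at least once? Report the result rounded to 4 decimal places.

By inclusion–exclusion over which letters are missing,
P(all seen) = Σ_{j=0}^{7} (-1)^j C(7,j)((7-j)/7)^23
= 1.00000 - 0.20199 + 0.00915 - 0.00009 + 0.00000 - 0.00000 + 0.00000 - 0.00000
= 0.80707.

0.8071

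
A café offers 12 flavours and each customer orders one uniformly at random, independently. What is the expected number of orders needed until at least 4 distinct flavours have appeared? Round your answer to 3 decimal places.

With k distinct flavours already seen, the next new one arrives after an expected 12/(12-k) orders.
Sum over k = 0,...,3: E = 12/12 + 12/11 + 12/10 + 12/9 = 4.6242.

4.624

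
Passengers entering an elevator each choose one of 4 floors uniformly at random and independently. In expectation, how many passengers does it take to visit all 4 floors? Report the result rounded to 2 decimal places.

Split into phases: going from k distinct to k+1 distinct takes on average 4/(4-k) passengers.
E[T] = 4/4 + 4/3 + 4/2 + 4/1 = 4·H_{4}.
H_{4} = 2.083, so E[T] = 8.333.

8.33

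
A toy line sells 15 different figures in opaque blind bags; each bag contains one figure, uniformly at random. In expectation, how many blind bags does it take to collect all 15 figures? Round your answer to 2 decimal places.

After k distinct figures have appeared, the next blind bag gives a new one with probability (15-k)/15, so the expected wait for the (k+1)-th is 15/(15-k).
E[T] = 15/15 + 15/14 + 15/13 + ... + 15/2 + 15/1 = 15·H_{15}.
H_{15} = 3.318, so E[T] = 49.773.

49.77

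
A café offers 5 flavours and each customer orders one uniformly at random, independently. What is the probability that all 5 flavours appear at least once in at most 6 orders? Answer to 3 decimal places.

0.115

Let A_i be the event that flavour i is missing after 6 orders. By inclusion–exclusion on the A_i,
P(all seen) = Σ_{j=0}^{5} (-1)^j C(5,j)((5-j)/5)^6
= 1.0000 - 1.3107 + 0.4666 - 0.0410 + 0.0003 - 0.0000
= 0.1152.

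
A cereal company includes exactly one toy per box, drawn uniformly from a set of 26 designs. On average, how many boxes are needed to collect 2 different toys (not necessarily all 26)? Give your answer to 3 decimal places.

With k distinct toys already seen, the next new one arrives after an expected 26/(26-k) boxes.
Sum over k = 0,...,1: E = 26/26 + 26/25 = 2.0400.

2.040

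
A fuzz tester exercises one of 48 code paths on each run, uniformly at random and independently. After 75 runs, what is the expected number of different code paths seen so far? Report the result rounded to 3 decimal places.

38.103

For each code path, P(seen in 75 runs) = 1 - (47/48)^75 = 0.7938.
By linearity of expectation, E[distinct seen] = 48·(1 - (47/48)^75) = 38.1034.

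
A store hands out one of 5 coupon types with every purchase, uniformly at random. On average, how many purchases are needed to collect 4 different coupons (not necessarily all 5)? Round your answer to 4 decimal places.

With k distinct coupons already seen, the next new one arrives after an expected 5/(5-k) purchases.
Sum over k = 0,...,3: E = 5/5 + 5/4 + 5/3 + 5/2 = 6.41667.

6.4167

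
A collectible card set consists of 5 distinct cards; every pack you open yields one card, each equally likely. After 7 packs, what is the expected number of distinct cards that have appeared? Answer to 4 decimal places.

3.9514

For each card, P(seen in 7 packs) = 1 - (4/5)^7 = 0.79028.
By linearity of expectation, E[distinct seen] = 5·(1 - (4/5)^7) = 3.95142.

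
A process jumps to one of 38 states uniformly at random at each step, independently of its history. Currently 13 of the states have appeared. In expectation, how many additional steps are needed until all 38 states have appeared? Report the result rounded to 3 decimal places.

With k distinct states already seen, the next new one takes an expected 38/(38-k) steps.
Sum over k = 13,...,37: E = 38/25 + 38/24 + 38/23 + ... + 38/2 + 38/1 = 145.0064.

145.006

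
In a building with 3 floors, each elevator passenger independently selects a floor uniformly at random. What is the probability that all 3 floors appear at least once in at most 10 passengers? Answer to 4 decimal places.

By inclusion–exclusion over which floors are missing,
P(all seen) = Σ_{j=0}^{3} (-1)^j C(3,j)((3-j)/3)^10
= 1.00000 - 0.05202 + 0.00005 - 0.00000
= 0.94803.

0.9480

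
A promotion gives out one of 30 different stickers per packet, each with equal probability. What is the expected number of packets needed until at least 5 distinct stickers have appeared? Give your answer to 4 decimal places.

With k distinct stickers already seen, the next new one arrives after an expected 30/(30-k) packets.
Sum over k = 0,...,4: E = 30/30 + 30/29 + 30/28 + 30/27 + 30/26 = 5.37087.

5.3709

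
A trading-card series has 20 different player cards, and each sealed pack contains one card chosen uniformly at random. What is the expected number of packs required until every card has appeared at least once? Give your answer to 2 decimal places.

After k distinct cards have appeared, the next pack gives a new one with probability (20-k)/20, so the expected wait for the (k+1)-th is 20/(20-k).
E[T] = 20/20 + 20/19 + 20/18 + ... + 20/2 + 20/1 = 20·H_{20}.
H_{20} = 3.598, so E[T] = 71.955.

71.95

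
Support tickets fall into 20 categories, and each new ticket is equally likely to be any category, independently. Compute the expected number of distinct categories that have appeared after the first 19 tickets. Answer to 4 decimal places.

For each category, P(seen in 19 tickets) = 1 - (19/20)^19 = 0.62265.
By linearity of expectation, E[distinct seen] = 20·(1 - (19/20)^19) = 12.45293.

12.4529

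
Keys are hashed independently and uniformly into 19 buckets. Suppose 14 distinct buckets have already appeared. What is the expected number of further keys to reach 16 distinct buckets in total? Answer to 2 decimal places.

8.55

The wait to go from k to k+1 distinct buckets is geometric with mean 19/(19-k).
Sum over k = 14,...,15: E = 19/5 + 19/4 = 8.550.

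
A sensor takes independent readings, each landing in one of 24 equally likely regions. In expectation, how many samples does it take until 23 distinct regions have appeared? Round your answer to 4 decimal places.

66.6230

Going from k to k+1 distinct takes a geometric number of samples with mean 24/(24-k).
Sum over k = 0,...,22: E = 24/24 + 24/23 + 24/22 + ... + 24/3 + 24/2 = 66.62300.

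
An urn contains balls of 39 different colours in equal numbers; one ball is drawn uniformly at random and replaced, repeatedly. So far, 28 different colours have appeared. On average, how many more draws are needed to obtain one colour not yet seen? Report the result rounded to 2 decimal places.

Each draw yields a new colour with probability (39-28)/39 = 11/39, so the wait is geometric with mean 39/11.
E = 39/11 = 3.545.

3.55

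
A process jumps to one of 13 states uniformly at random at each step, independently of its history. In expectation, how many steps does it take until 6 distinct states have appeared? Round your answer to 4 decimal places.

7.6346

Going from k to k+1 distinct takes a geometric number of steps with mean 13/(13-k).
Sum over k = 0,...,5: E = 13/13 + 13/12 + 13/11 + 13/10 + 13/9 + 13/8 = 7.63460.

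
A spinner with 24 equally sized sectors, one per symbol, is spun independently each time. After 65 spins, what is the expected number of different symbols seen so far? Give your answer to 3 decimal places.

For each symbol, P(seen in 65 spins) = 1 - (23/24)^65 = 0.9371.
By linearity of expectation, E[distinct seen] = 24·(1 - (23/24)^65) = 22.4907.

22.491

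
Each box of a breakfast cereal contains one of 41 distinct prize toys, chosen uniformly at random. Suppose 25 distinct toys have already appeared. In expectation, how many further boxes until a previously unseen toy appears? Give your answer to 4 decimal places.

2.5625

The number of boxes until the next new toy is geometric with success probability 16/41, so its mean is 41/16.
E = 41/16 = 2.56250.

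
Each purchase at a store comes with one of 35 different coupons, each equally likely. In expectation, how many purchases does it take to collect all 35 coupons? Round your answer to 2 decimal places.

145.14

The wait to go from k to k+1 distinct coupons is geometric with mean 35/(35-k).
E[T] = 35/35 + 35/34 + 35/33 + ... + 35/2 + 35/1 = 35·H_{35}.
H_{35} = 4.147, so E[T] = 145.137.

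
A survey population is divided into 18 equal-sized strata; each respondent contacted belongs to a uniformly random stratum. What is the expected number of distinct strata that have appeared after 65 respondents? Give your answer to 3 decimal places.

For each stratum, P(seen in 65 respondents) = 1 - (17/18)^65 = 0.9757.
By linearity of expectation, E[distinct seen] = 18·(1 - (17/18)^65) = 17.5617.

17.562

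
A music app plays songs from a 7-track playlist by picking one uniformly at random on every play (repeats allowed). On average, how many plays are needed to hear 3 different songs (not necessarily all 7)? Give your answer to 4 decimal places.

3.5667

With k distinct songs already seen, the next new one arrives after an expected 7/(7-k) plays.
Sum over k = 0,...,2: E = 7/7 + 7/6 + 7/5 = 3.56667.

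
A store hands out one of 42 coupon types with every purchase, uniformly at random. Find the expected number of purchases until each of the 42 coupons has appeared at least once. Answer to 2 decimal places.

Split into phases: going from k distinct to k+1 distinct takes on average 42/(42-k) purchases.
E[T] = 42/42 + 42/41 + 42/40 + ... + 42/2 + 42/1 = 42·H_{42}.
H_{42} = 4.327, so E[T] = 181.723.

181.72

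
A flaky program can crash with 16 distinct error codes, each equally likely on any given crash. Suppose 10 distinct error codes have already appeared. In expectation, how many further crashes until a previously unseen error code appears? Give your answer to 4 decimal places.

2.6667

Each crash yields a new error code with probability (16-10)/16 = 6/16, so the wait is geometric with mean 16/6.
E = 16/6 = 2.66667.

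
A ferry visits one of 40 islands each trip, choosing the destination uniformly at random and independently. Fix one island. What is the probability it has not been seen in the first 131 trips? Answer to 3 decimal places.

On each trip the fixed island fails to appear with probability 39/40.
P(still missing after 131) = (39/40)^131 = 0.0363.

0.036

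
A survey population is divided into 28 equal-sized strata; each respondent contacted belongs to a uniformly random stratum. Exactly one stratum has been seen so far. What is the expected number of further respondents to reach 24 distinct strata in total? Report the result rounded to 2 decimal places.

From k distinct to k+1 distinct takes on average 28/(28-k) respondents.
Sum over k = 1,...,23: E = 28/27 + 28/26 + 28/25 + ... + 28/6 + 28/5 = 50.627.

50.63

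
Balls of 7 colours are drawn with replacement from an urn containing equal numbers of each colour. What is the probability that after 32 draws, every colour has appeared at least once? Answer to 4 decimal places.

0.9500

Let A_i be the event that colour i is missing after 32 draws. By inclusion–exclusion on the A_i,
P(all seen) = Σ_{j=0}^{7} (-1)^j C(7,j)((7-j)/7)^32
= 1.00000 - 0.05044 + 0.00044 - 0.00000 + 0.00000 - 0.00000 + 0.00000 - 0.00000
= 0.95000.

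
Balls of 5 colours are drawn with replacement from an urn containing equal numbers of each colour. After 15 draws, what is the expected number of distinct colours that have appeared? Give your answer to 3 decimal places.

For each colour, P(seen in 15 draws) = 1 - (4/5)^15 = 0.9648.
By linearity of expectation, E[distinct seen] = 5·(1 - (4/5)^15) = 4.8241.

4.824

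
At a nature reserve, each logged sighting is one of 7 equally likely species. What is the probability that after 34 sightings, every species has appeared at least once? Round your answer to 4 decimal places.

0.9632

By inclusion–exclusion over which species are missing,
P(all seen) = Σ_{j=0}^{7} (-1)^j C(7,j)((7-j)/7)^34
= 1.00000 - 0.03706 + 0.00023 - 0.00000 + 0.00000 - 0.00000 + 0.00000 - 0.00000
= 0.96317.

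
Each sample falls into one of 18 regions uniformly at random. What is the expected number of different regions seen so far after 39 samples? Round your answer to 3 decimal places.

16.063

For each region, P(seen in 39 samples) = 1 - (17/18)^39 = 0.8924.
By linearity of expectation, E[distinct seen] = 18·(1 - (17/18)^39) = 16.0629.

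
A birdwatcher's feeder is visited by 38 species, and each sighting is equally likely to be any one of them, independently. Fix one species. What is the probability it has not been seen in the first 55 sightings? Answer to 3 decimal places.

On each sighting the fixed species fails to appear with probability 37/38.
P(still missing after 55) = (37/38)^55 = 0.2307.

0.231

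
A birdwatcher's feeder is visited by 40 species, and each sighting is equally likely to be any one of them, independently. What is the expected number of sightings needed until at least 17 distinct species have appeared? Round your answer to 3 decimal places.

21.770

With k distinct species already seen, the next new one arrives after an expected 40/(40-k) sightings.
Sum over k = 0,...,16: E = 40/40 + 40/39 + 40/38 + ... + 40/25 + 40/24 = 21.7701.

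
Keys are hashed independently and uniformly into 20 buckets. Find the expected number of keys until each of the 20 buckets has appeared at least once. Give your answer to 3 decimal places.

71.955

Split into phases: going from k distinct to k+1 distinct takes on average 20/(20-k) keys.
E[T] = 20/20 + 20/19 + 20/18 + ... + 20/2 + 20/1 = 20·H_{20}.
H_{20} = 3.5977, so E[T] = 71.9548.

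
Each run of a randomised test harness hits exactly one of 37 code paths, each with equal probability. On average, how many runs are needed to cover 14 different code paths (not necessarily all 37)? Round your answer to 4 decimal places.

17.2899

Going from k to k+1 distinct takes a geometric number of runs with mean 37/(37-k).
Sum over k = 0,...,13: E = 37/37 + 37/36 + 37/35 + ... + 37/25 + 37/24 = 17.28990.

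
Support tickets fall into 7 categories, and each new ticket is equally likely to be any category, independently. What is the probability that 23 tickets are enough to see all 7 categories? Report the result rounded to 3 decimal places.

Let A_i be the event that category i is missing after 23 tickets. By inclusion–exclusion on the A_i,
P(all seen) = Σ_{j=0}^{7} (-1)^j C(7,j)((7-j)/7)^23
= 1.0000 - 0.2020 + 0.0091 - 0.0001 + 0.0000 - 0.0000 + 0.0000 - 0.0000
= 0.8071.

0.807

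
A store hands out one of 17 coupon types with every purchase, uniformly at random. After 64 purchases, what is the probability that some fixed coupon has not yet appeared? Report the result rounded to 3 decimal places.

0.021

On each purchase the fixed coupon fails to appear with probability 16/17.
P(still missing after 64) = (16/17)^64 = 0.0207.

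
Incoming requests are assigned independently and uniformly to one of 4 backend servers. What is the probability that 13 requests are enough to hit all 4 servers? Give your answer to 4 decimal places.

By inclusion–exclusion over which servers are missing,
P(all seen) = Σ_{j=0}^{4} (-1)^j C(4,j)((4-j)/4)^13
= 1.00000 - 0.09503 + 0.00073 - 0.00000 + 0.00000
= 0.90570.

0.9057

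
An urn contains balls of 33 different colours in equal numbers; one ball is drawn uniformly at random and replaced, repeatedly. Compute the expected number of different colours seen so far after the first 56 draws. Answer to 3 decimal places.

27.110

For each colour, P(seen in 56 draws) = 1 - (32/33)^56 = 0.8215.
By linearity of expectation, E[distinct seen] = 33·(1 - (32/33)^56) = 27.1098.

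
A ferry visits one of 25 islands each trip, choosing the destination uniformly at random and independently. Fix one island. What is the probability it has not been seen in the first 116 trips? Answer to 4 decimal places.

On each trip the fixed island fails to appear with probability 24/25.
P(still missing after 116) = (24/25)^116 = 0.00878.

0.0088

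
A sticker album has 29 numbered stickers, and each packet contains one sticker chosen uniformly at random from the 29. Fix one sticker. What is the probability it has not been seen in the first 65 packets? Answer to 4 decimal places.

0.1022

Each packet misses the fixed sticker with probability (29-1)/29 = 28/29, independently.
P(still missing after 65) = (28/29)^65 = 0.10219.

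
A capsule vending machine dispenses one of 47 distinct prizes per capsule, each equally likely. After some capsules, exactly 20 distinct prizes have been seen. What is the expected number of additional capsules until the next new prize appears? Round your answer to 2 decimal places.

1.74

Each capsule yields a new prize with probability (47-20)/47 = 27/47, so the wait is geometric with mean 47/27.
E = 47/27 = 1.741.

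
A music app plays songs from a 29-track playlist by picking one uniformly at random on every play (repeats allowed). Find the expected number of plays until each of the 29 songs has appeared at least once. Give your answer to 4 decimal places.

114.8880

Split into phases: going from k distinct to k+1 distinct takes on average 29/(29-k) plays.
E[T] = 29/29 + 29/28 + 29/27 + ... + 29/2 + 29/1 = 29·H_{29}.
H_{29} = 3.96165, so E[T] = 114.88796.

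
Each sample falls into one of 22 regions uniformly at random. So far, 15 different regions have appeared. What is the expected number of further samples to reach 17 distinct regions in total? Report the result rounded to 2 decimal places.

From k distinct to k+1 distinct takes on average 22/(22-k) samples.
Sum over k = 15,...,16: E = 22/7 + 22/6 = 6.810.

6.81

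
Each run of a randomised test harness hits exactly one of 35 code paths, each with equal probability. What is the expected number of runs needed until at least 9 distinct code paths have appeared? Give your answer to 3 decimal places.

With k distinct code paths already seen, the next new one arrives after an expected 35/(35-k) runs.
Sum over k = 0,...,8: E = 35/35 + 35/34 + 35/33 + ... + 35/28 + 35/27 = 10.2327.

10.233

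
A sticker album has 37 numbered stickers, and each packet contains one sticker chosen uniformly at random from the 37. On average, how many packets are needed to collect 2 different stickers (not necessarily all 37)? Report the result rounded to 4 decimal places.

With k distinct stickers already seen, the next new one arrives after an expected 37/(37-k) packets.
Sum over k = 0,...,1: E = 37/37 + 37/36 = 2.02778.

2.0278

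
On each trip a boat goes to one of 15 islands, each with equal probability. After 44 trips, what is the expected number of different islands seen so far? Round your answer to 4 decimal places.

14.2794

For each island, P(seen in 44 trips) = 1 - (14/15)^44 = 0.95196.
By linearity of expectation, E[distinct seen] = 15·(1 - (14/15)^44) = 14.27937.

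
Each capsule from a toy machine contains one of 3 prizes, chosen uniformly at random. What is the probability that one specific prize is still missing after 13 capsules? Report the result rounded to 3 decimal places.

Each capsule misses the fixed prize with probability (3-1)/3 = 2/3, independently.
P(still missing after 13) = (2/3)^13 = 0.0051.

0.005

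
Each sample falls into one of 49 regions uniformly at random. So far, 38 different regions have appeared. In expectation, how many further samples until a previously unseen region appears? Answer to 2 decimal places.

The number of samples until the next new region is geometric with success probability 11/49, so its mean is 49/11.
E = 49/11 = 4.455.

4.45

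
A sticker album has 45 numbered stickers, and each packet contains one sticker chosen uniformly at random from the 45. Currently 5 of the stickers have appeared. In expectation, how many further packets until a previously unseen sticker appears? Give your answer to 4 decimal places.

The number of packets until the next new sticker is geometric with success probability 40/45, so its mean is 45/40.
E = 45/40 = 1.12500.

1.1250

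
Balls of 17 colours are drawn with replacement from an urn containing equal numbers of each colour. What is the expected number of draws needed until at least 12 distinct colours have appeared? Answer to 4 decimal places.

With k distinct colours already seen, the next new one arrives after an expected 17/(17-k) draws.
Sum over k = 0,...,11: E = 17/17 + 17/16 + 17/15 + ... + 17/7 + 17/6 = 19.65573.

19.6557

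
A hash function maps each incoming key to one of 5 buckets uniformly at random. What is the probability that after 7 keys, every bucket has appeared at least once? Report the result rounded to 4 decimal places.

Let A_i be the event that bucket i is missing after 7 keys. By inclusion–exclusion on the A_i,
P(all seen) = Σ_{j=0}^{5} (-1)^j C(5,j)((5-j)/5)^7
= 1.00000 - 1.04858 + 0.27994 - 0.01638 + 0.00006 - 0.00000
= 0.21504.

0.2150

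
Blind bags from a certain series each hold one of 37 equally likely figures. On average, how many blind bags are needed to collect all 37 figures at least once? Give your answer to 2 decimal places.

155.46

After k distinct figures have appeared, the next blind bag gives a new one with probability (37-k)/37, so the expected wait for the (k+1)-th is 37/(37-k).
E[T] = 37/37 + 37/36 + 37/35 + ... + 37/2 + 37/1 = 37·H_{37}.
H_{37} = 4.202, so E[T] = 155.459.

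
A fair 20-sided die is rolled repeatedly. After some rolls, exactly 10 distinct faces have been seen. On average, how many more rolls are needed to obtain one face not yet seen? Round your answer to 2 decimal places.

2.00

Each roll yields a new face with probability (20-10)/20 = 10/20, so the wait is geometric with mean 20/10.
E = 20/10 = 2.000.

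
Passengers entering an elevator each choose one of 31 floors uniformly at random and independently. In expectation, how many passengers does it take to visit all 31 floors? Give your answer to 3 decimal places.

Split into phases: going from k distinct to k+1 distinct takes on average 31/(31-k) passengers.
E[T] = 31/31 + 31/30 + 31/29 + ... + 31/2 + 31/1 = 31·H_{31}.
H_{31} = 4.0272, so E[T] = 124.8446.

124.845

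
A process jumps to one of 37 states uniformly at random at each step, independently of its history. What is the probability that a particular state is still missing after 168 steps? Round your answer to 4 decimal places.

0.0100

On each step the fixed state fails to appear with probability 36/37.
P(still missing after 168) = (36/37)^168 = 0.01002.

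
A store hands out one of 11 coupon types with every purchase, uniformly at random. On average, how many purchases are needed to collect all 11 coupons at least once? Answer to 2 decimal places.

After k distinct coupons have appeared, the next purchase gives a new one with probability (11-k)/11, so the expected wait for the (k+1)-th is 11/(11-k).
E[T] = 11/11 + 11/10 + 11/9 + ... + 11/2 + 11/1 = 11·H_{11}.
H_{11} = 3.020, so E[T] = 33.219.

33.22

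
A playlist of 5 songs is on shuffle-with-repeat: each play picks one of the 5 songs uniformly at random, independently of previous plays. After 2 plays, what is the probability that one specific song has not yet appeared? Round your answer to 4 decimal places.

On each play the fixed song fails to appear with probability 4/5.
P(still missing after 2) = (4/5)^2 = 0.64000.

0.6400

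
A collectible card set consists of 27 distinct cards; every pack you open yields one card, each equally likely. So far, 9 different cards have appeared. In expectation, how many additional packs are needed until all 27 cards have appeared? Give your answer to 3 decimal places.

94.368

With k distinct cards already seen, the next new one takes an expected 27/(27-k) packs.
Sum over k = 9,...,26: E = 27/18 + 27/17 + 27/16 + ... + 27/2 + 27/1 = 94.3679.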